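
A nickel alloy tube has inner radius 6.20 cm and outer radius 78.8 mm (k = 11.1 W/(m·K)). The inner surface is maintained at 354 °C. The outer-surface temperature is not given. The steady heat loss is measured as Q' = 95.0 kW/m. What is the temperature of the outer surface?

Series resistances:
  R'_nickel alloy = ln(0.0788/0.0620)/(2πk) = 0.2398/(2π·11.1) = 0.003438 m·K/W
ΣR = 0.003438 m·K/W
ΔT = Q'·ΣR = 95000 × 0.003438 = 326.6 K
Heat flows outward, so T_out = T_in − ΔT = 354 − 326.6 = 27.4 °C

T_out = 27.4 °C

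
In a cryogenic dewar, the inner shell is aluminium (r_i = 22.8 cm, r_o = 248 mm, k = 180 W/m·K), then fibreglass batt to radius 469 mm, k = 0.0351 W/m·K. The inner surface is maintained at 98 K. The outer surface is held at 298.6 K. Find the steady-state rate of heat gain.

Q = 46.6 W

Series thermal resistances, inner to outer:
  R_aluminium = (1/0.228 − 1/0.248)/(4πk) = 0.3537/(4π·180) = 1.564×10^-4 K/W
  R_fibreglass batt = (1/0.248 − 1/0.469)/(4πk) = 1.900/(4π·0.0351) = 4.308 K/W
ΣR = 1.564×10^-4 + 4.308 = 4.308 K/W
Q = ΔT/ΣR = (98 K − 298.6 K)/4.308 = -46.6 W
(Negative Q ⇒ heat flows inward; heat gain = 46.6 W.)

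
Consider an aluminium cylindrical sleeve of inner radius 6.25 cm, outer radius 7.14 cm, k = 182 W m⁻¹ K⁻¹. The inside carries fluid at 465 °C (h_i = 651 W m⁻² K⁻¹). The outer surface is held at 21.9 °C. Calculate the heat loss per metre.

Q' = 1.10×10^5 W/m

Treat each layer as a resistance in series:
  R'_conv,in = 1/(2πr h) = 1/(2π·0.0625·651) = 0.003912 m·K/W
  R'_aluminium = ln(0.0714/0.0625)/(2πk) = 0.1331/(2π·182) = 1.164×10^-4 m·K/W
ΣR = 0.003912 + 1.164×10^-4 = 0.004028 m·K/W
Q' = ΔT/ΣR = (465 °C − 21.9 °C)/0.004028 = 1.10×10^5 W/m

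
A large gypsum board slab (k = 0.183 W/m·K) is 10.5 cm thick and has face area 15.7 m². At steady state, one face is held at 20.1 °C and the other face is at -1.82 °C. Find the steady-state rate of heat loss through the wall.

Q = kA·ΔT/L = 0.183 × 15.7 × |20.1 °C − -1.82 °C| / 0.105 = 600 W

Q = 600 W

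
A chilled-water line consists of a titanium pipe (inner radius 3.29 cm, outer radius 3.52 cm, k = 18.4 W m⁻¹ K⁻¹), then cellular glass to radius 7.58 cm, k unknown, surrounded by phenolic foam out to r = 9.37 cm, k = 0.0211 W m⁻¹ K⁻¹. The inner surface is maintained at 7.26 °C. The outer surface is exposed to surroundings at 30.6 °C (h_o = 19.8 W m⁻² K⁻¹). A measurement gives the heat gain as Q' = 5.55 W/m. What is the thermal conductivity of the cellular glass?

k = 0.0484 W/m·K

ΣR = ΔT/Q' = |7.26 − 30.6|/5.55 = 4.205 m·K/W
Known resistances:
  R'_titanium = ln(0.0352/0.0329)/(2πk) = 0.06757/(2π·18.4) = 5.845×10^-4 m·K/W
  R'_phenolic foam = ln(0.0937/0.0758)/(2πk) = 0.2120/(2π·0.0211) = 1.599 m·K/W
  R'_conv,out = 1/(2πr h) = 1/(2π·0.0937·19.8) = 0.08579 m·K/W
R_cellular glass = ΣR − ΣR_known = 4.205 − 1.685 = 2.520 m·K/W
ln(r₂/r₁)/(2πk) = 2.520 ⇒ k = 0.7671/(2π·2.520) = 0.0484 W/m·K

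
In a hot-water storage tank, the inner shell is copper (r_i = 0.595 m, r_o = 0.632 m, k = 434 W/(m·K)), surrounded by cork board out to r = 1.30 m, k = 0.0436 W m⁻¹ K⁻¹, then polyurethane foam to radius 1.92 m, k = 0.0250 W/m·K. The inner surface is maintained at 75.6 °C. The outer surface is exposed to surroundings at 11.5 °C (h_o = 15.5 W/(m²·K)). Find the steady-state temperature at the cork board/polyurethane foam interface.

T = 33.8 °C

Series thermal resistances, inner to outer:
  R_copper = (1/0.595 − 1/0.632)/(4πk) = 0.09839/(4π·434) = 1.804×10^-5 K/W
  R_cork board = (1/0.632 − 1/1.30)/(4πk) = 0.8130/(4π·0.0436) = 1.484 K/W
  R_polyurethane foam = (1/1.30 − 1/1.92)/(4πk) = 0.2484/(4π·0.0250) = 0.7907 K/W
  R_conv,out = 1/(4πr²h) = 1/(4π·1.92²·15.5) = 0.001393 K/W
ΣR = 1.804×10^-5 + 1.484 + 0.7907 + 0.001393 = 2.276 K/W
Q = ΔT/ΣR = (75.6 °C − 11.5 °C)/2.276 = 28.16 W
From the inner boundary to the cork board/polyurethane foam interface, ΣR_partial = 1.484 K/W.
T_interface = T_in − Q·ΣR_partial = 75.6 °C − (28.16)(1.484) = 33.8 °C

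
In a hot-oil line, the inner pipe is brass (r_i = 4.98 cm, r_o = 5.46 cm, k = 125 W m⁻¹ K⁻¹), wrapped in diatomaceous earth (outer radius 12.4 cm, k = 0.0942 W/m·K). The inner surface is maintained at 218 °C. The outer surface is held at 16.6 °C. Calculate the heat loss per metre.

Q' = 145 W/m

Treat each layer as a resistance in series:
  R'_brass = ln(0.0546/0.0498)/(2πk) = 0.09202/(2π·125) = 1.172×10^-4 m·K/W
  R'_diatomaceous earth = ln(0.124/0.0546)/(2πk) = 0.8202/(2π·0.0942) = 1.386 m·K/W
ΣR = 1.172×10^-4 + 1.386 = 1.386 m·K/W
Q' = ΔT/ΣR = (218 °C − 16.6 °C)/1.386 = 145 W/m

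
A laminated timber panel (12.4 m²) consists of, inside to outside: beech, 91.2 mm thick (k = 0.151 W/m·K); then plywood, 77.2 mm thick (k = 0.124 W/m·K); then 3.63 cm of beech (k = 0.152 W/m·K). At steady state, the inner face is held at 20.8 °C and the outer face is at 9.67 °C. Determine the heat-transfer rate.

Treat each layer as a resistance in series:
  R_beech = L/(kA) = 0.0912/(0.151·12.4) = 0.04871 K/W
  R_plywood = L/(kA) = 0.0772/(0.124·12.4) = 0.05021 K/W
  R_beech = L/(kA) = 0.0363/(0.152·12.4) = 0.01926 K/W
ΣR = 0.04871 + 0.05021 + 0.01926 = 0.1182 K/W
Q = ΔT/ΣR = (20.8 °C − 9.67 °C)/0.1182 = 94.2 W

Q = 94.2 W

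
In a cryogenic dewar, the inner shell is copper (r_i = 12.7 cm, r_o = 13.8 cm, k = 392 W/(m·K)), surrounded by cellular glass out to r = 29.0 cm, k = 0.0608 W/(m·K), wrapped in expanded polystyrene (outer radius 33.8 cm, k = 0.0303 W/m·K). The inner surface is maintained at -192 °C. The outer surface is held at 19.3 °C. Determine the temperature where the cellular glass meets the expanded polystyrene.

Series thermal resistances, inner to outer:
  R_copper = (1/0.127 − 1/0.138)/(4πk) = 0.6276/(4π·392) = 1.274×10^-4 K/W
  R_cellular glass = (1/0.138 − 1/0.290)/(4πk) = 3.798/(4π·0.0608) = 4.971 K/W
  R_expanded polystyrene = (1/0.290 − 1/0.338)/(4πk) = 0.4897/(4π·0.0303) = 1.286 K/W
ΣR = 1.274×10^-4 + 4.971 + 1.286 = 6.257 K/W
Q = ΔT/ΣR = (-192 °C − 19.3 °C)/6.257 = -33.77 W
From the inner boundary to the cellular glass/expanded polystyrene interface, ΣR_partial = 4.971 K/W.
T_interface = T_in − Q·ΣR_partial = -192 °C − (-33.77)(4.971) = -24.1 °C

T = -24.1 °C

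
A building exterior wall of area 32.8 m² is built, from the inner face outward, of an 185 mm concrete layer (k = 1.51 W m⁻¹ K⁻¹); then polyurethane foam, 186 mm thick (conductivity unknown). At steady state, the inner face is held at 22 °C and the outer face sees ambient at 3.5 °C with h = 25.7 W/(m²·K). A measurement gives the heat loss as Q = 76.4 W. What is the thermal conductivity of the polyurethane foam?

k = 0.0239 W/m·K

ΣR = ΔT/Q = |22 − 3.5|/76.4 = 0.2421 K/W
Known resistances:
  R_concrete = L/(kA) = 0.185/(1.51·32.8) = 0.003735 K/W
  R_conv,out = 1/(hA) = 1/(25.7·32.8) = 0.001186 K/W
R_polyurethane foam = ΣR − ΣR_known = 0.2421 − 0.004921 = 0.2372 K/W
L/(kA) = 0.2372 ⇒ k = 0.186/(0.2372·32.8) = 0.0239 W/m·K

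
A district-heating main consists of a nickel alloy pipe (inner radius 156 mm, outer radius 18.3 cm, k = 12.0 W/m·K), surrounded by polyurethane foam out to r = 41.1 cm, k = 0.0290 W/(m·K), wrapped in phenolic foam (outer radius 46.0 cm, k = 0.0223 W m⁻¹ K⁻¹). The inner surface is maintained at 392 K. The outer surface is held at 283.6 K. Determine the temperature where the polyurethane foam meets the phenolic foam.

T = 300.2 K

Treat each layer as a resistance in series:
  R'_nickel alloy = ln(0.183/0.156)/(2πk) = 0.1596/(2π·12.0) = 0.002117 m·K/W
  R'_polyurethane foam = ln(0.411/0.183)/(2πk) = 0.8091/(2π·0.0290) = 4.440 m·K/W
  R'_phenolic foam = ln(0.460/0.411)/(2πk) = 0.1126/(2π·0.0223) = 0.8039 m·K/W
ΣR = 0.002117 + 4.440 + 0.8039 = 5.246 m·K/W
Q' = ΔT/ΣR = (392 K − 283.6 K)/5.246 = 20.66 W/m
From the inner boundary to the polyurethane foam/phenolic foam interface, ΣR_partial = 4.442 m·K/W.
T_interface = T_in − Q'·ΣR_partial = 392 K − (20.66)(4.442) = 300.2 K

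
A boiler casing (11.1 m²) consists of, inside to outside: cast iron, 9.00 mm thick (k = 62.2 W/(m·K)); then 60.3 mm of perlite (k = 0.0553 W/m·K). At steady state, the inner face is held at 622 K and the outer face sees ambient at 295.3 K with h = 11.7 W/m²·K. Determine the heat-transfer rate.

Series thermal resistances, inner to outer:
  R_cast iron = L/(kA) = 0.00900/(62.2·11.1) = 1.304×10^-5 K/W
  R_perlite = L/(kA) = 0.0603/(0.0553·11.1) = 0.09824 K/W
  R_conv,out = 1/(hA) = 1/(11.7·11.1) = 0.007700 K/W
ΣR = 1.304×10^-5 + 0.09824 + 0.007700 = 0.1060 K/W
Q = ΔT/ΣR = (622 K − 295.3 K)/0.1060 = 3080 W

Q = 3080 W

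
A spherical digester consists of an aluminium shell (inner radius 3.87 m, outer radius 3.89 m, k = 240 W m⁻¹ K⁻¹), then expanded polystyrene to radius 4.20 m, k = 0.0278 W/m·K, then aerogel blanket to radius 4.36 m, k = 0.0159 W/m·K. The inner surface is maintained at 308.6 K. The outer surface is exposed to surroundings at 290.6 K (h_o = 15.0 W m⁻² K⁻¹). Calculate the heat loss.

Q = 183 W

Series thermal resistances, inner to outer:
  R_aluminium = (1/3.87 − 1/3.89)/(4πk) = 0.001329/(4π·240) = 4.405×10^-7 K/W
  R_expanded polystyrene = (1/3.89 − 1/4.20)/(4πk) = 0.01897/(4π·0.0278) = 0.05431 K/W
  R_aerogel blanket = (1/4.20 − 1/4.36)/(4πk) = 0.008737/(4π·0.0159) = 0.04373 K/W
  R_conv,out = 1/(4πr²h) = 1/(4π·4.36²·15.0) = 2.791×10^-4 K/W
ΣR = 4.405×10^-7 + 0.05431 + 0.04373 + 2.791×10^-4 = 0.09832 K/W
Q = ΔT/ΣR = (308.6 K − 290.6 K)/0.09832 = 183 W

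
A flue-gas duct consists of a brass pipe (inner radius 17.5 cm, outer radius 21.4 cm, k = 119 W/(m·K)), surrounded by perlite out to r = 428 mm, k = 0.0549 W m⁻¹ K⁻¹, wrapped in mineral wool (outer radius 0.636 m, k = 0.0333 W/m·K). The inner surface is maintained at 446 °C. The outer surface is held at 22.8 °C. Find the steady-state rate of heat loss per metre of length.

Q' = 108 W/m

Series thermal resistances, inner to outer:
  R'_brass = ln(0.214/0.175)/(2πk) = 0.2012/(2π·119) = 2.691×10^-4 m·K/W
  R'_perlite = ln(0.428/0.214)/(2πk) = 0.6931/(2π·0.0549) = 2.009 m·K/W
  R'_mineral wool = ln(0.636/0.428)/(2πk) = 0.3961/(2π·0.0333) = 1.893 m·K/W
ΣR = 2.691×10^-4 + 2.009 + 1.893 = 3.902 m·K/W
Q' = ΔT/ΣR = (446 °C − 22.8 °C)/3.902 = 108 W/m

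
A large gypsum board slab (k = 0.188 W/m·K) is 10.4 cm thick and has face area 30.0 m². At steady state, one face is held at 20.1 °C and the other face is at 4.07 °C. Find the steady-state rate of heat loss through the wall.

Q = 869 W

Q = kA·ΔT/L = 0.188 × 30.0 × |20.1 °C − 4.07 °C| / 0.104 = 869 W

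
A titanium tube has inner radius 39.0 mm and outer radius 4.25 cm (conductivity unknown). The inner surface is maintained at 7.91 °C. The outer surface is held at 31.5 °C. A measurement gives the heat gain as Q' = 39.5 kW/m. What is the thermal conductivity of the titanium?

ΣR = ΔT/Q' = |7.91 − 31.5|/39500 = 5.972×10^-4 m·K/W
ln(r₂/r₁)/(2πk) = 5.972×10^-4 ⇒ k = 0.08594/(2π·5.972×10^-4) = 22.9 W/m·K

k = 22.9 W/m·K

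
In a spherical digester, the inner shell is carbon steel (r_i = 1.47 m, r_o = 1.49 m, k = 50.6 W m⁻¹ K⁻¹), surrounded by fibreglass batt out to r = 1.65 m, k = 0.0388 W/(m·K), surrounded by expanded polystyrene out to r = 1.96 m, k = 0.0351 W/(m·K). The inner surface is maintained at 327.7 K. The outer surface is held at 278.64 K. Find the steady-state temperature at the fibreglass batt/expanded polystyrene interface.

T = 309.0 K

Series thermal resistances, inner to outer:
  R_carbon steel = (1/1.47 − 1/1.49)/(4πk) = 0.009131/(4π·50.6) = 1.436×10^-5 K/W
  R_fibreglass batt = (1/1.49 − 1/1.65)/(4πk) = 0.06508/(4π·0.0388) = 0.1335 K/W
  R_expanded polystyrene = (1/1.65 − 1/1.96)/(4πk) = 0.09586/(4π·0.0351) = 0.2173 K/W
ΣR = 1.436×10^-5 + 0.1335 + 0.2173 = 0.3508 K/W
Q = ΔT/ΣR = (327.7 K − 278.64 K)/0.3508 = 139.9 W
From the inner boundary to the fibreglass batt/expanded polystyrene interface, ΣR_partial = 0.1335 K/W.
T_interface = T_in − Q·ΣR_partial = 327.7 K − (139.9)(0.1335) = 309.0 K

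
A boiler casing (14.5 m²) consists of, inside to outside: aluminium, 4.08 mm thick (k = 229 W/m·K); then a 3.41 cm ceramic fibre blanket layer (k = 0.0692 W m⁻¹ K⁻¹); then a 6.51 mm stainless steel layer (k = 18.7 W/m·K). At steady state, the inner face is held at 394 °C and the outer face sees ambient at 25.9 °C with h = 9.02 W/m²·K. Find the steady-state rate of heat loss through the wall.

Resistance network (inner→outer):
  R_aluminium = L/(kA) = 0.00408/(229·14.5) = 1.229×10^-6 K/W
  R_ceramic fibre blanket = L/(kA) = 0.0341/(0.0692·14.5) = 0.03398 K/W
  R_stainless steel = L/(kA) = 0.00651/(18.7·14.5) = 2.401×10^-5 K/W
  R_conv,out = 1/(hA) = 1/(9.02·14.5) = 0.007646 K/W
ΣR = 1.229×10^-6 + 0.03398 + 2.401×10^-5 + 0.007646 = 0.04165 K/W
Q = ΔT/ΣR = (394 °C − 25.9 °C)/0.04165 = 8840 W

Q = 8.84 kW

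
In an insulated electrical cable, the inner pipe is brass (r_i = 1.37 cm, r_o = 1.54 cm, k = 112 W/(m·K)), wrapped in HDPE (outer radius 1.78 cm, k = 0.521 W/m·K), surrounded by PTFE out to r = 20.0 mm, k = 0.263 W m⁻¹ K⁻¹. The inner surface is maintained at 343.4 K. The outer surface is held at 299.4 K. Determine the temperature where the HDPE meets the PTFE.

Treat each layer as a resistance in series:
  R'_brass = ln(0.0154/0.0137)/(2πk) = 0.1170/(2π·112) = 1.662×10^-4 m·K/W
  R'_HDPE = ln(0.0178/0.0154)/(2πk) = 0.1448/(2π·0.521) = 0.04424 m·K/W
  R'_PTFE = ln(0.0200/0.0178)/(2πk) = 0.1165/(2π·0.263) = 0.07052 m·K/W
ΣR = 1.662×10^-4 + 0.04424 + 0.07052 = 0.1149 m·K/W
Q' = ΔT/ΣR = (343.4 K − 299.4 K)/0.1149 = 382.9 W/m
From the inner boundary to the HDPE/PTFE interface, ΣR_partial = 0.04441 m·K/W.
T_interface = T_in − Q'·ΣR_partial = 343.4 K − (382.9)(0.04441) = 326.4 K

T = 326.4 K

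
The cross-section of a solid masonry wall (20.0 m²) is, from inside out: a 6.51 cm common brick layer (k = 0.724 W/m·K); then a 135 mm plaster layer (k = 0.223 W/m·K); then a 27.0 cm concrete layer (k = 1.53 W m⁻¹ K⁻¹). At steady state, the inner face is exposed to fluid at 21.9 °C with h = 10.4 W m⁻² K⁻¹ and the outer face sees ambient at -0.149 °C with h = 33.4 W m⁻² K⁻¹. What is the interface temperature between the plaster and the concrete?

Series thermal resistances, inner to outer:
  R_conv,in = 1/(hA) = 1/(10.4·20.0) = 0.004808 K/W
  R_common brick = L/(kA) = 0.0651/(0.724·20.0) = 0.004496 K/W
  R_plaster = L/(kA) = 0.135/(0.223·20.0) = 0.03027 K/W
  R_concrete = L/(kA) = 0.270/(1.53·20.0) = 0.008824 K/W
  R_conv,out = 1/(hA) = 1/(33.4·20.0) = 0.001497 K/W
ΣR = 0.004808 + 0.004496 + 0.03027 + 0.008824 + 0.001497 = 0.04989 K/W
Q = ΔT/ΣR = (21.9 °C − -0.149 °C)/0.04989 = 442.0 W
From the inner boundary to the plaster/concrete interface, ΣR_partial = 0.03957 K/W.
T_interface = T_in − Q·ΣR_partial = 21.9 °C − (442.0)(0.03957) = 4.41 °C

T = 4.41 °C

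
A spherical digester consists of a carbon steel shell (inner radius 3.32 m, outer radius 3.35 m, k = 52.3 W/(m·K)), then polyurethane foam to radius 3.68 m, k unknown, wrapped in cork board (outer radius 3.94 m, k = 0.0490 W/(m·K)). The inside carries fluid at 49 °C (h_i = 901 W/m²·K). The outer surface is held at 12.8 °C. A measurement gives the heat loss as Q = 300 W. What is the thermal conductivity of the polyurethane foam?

k = 0.0233 W/m·K

ΣR = ΔT/Q = |49 − 12.8|/300 = 0.1207 K/W
Known resistances:
  R_conv,in = 1/(4πr²h) = 1/(4π·3.32²·901) = 8.013×10^-6 K/W
  R_carbon steel = (1/3.32 − 1/3.35)/(4πk) = 0.002697/(4π·52.3) = 4.104×10^-6 K/W
  R_cork board = (1/3.68 − 1/3.94)/(4πk) = 0.01793/(4π·0.0490) = 0.02912 K/W
R_polyurethane foam = ΣR − ΣR_known = 0.1207 − 0.02913 = 0.09157 K/W
(1/r₁−1/r₂)/(4πk) = 0.09157 ⇒ k = 0.02677/(4π·0.09157) = 0.0233 W/m·K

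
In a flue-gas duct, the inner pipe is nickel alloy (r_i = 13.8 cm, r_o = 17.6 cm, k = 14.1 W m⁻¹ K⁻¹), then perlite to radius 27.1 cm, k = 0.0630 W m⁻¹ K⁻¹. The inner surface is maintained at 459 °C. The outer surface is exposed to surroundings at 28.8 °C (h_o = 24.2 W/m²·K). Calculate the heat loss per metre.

Q' = 385 W/m

Series thermal resistances, inner to outer:
  R'_nickel alloy = ln(0.176/0.138)/(2πk) = 0.2432/(2π·14.1) = 0.002745 m·K/W
  R'_perlite = ln(0.271/0.176)/(2πk) = 0.4316/(2π·0.0630) = 1.090 m·K/W
  R'_conv,out = 1/(2πr h) = 1/(2π·0.271·24.2) = 0.02427 m·K/W
ΣR = 0.002745 + 1.090 + 0.02427 = 1.117 m·K/W
Q' = ΔT/ΣR = (459 °C − 28.8 °C)/1.117 = 385 W/m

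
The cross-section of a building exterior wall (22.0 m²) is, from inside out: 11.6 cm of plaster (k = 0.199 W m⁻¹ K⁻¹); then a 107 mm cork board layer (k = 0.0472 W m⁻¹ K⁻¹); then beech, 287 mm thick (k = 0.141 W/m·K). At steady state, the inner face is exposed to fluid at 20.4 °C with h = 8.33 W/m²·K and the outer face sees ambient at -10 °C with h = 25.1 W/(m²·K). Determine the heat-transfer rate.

Q = 133 W

Resistance network (inner→outer):
  R_conv,in = 1/(hA) = 1/(8.33·22.0) = 0.005457 K/W
  R_plaster = L/(kA) = 0.116/(0.199·22.0) = 0.02650 K/W
  R_cork board = L/(kA) = 0.107/(0.0472·22.0) = 0.1030 K/W
  R_beech = L/(kA) = 0.287/(0.141·22.0) = 0.09252 K/W
  R_conv,out = 1/(hA) = 1/(25.1·22.0) = 0.001811 K/W
ΣR = 0.005457 + 0.02650 + 0.1030 + 0.09252 + 0.001811 = 0.2293 K/W
Q = ΔT/ΣR = (20.4 °C − -10 °C)/0.2293 = 133 W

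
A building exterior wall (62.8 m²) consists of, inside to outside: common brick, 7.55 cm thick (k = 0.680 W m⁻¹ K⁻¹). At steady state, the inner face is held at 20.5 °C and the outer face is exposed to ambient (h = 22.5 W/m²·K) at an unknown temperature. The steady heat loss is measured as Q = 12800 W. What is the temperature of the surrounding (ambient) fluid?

Sum the resistances:
  R_common brick = L/(kA) = 0.0755/(0.680·62.8) = 0.001768 K/W
  R_conv,out = 1/(hA) = 1/(22.5·62.8) = 7.077×10^-4 K/W
ΣR = 0.002476 K/W
ΔT = Q·ΣR = 12800 × 0.002476 = 31.69 K
Heat flows outward, so T_out = T_in − ΔT = 20.5 − 31.69 = -11.2 °C

T_out = -11.2 °C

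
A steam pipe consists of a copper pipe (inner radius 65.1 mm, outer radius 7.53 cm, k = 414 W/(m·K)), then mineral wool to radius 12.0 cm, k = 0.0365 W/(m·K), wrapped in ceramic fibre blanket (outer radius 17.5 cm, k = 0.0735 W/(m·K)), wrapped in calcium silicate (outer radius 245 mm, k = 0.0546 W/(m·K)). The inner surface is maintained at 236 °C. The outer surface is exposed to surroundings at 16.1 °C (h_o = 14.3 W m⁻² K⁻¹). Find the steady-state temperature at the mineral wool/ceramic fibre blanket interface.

Series thermal resistances, inner to outer:
  R'_copper = ln(0.0753/0.0651)/(2πk) = 0.1456/(2π·414) = 5.596×10^-5 m·K/W
  R'_mineral wool = ln(0.120/0.0753)/(2πk) = 0.4660/(2π·0.0365) = 2.032 m·K/W
  R'_ceramic fibre blanket = ln(0.175/0.120)/(2πk) = 0.3773/(2π·0.0735) = 0.8170 m·K/W
  R'_calcium silicate = ln(0.245/0.175)/(2πk) = 0.3365/(2π·0.0546) = 0.9808 m·K/W
  R'_conv,out = 1/(2πr h) = 1/(2π·0.245·14.3) = 0.04543 m·K/W
ΣR = 5.596×10^-5 + 2.032 + 0.8170 + 0.9808 + 0.04543 = 3.875 m·K/W
Q' = ΔT/ΣR = (236 °C − 16.1 °C)/3.875 = 56.75 W/m
From the inner boundary to the mineral wool/ceramic fibre blanket interface, ΣR_partial = 2.032 m·K/W.
T_interface = T_in − Q'·ΣR_partial = 236 °C − (56.75)(2.032) = 121 °C

T = 121 °C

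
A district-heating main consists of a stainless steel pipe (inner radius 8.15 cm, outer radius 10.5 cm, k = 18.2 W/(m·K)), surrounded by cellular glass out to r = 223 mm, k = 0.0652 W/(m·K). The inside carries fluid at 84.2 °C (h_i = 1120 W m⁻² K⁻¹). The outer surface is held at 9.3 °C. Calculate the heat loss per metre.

Q' = 40.6 W/m

Series thermal resistances, inner to outer:
  R'_conv,in = 1/(2πr h) = 1/(2π·0.0815·1120) = 0.001744 m·K/W
  R'_stainless steel = ln(0.105/0.0815)/(2πk) = 0.2534/(2π·18.2) = 0.002216 m·K/W
  R'_cellular glass = ln(0.223/0.105)/(2πk) = 0.7532/(2π·0.0652) = 1.839 m·K/W
ΣR = 0.001744 + 0.002216 + 1.839 = 1.843 m·K/W
Q' = ΔT/ΣR = (84.2 °C − 9.3 °C)/1.843 = 40.6 W/m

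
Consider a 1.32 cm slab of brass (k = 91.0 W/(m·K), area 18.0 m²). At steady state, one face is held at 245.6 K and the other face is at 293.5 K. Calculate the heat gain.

Q = 5940 kW

Q = kA·ΔT/L = 91.0 × 18.0 × |245.6 K − 293.5 K| / 0.0132 = 5.94×10^6 W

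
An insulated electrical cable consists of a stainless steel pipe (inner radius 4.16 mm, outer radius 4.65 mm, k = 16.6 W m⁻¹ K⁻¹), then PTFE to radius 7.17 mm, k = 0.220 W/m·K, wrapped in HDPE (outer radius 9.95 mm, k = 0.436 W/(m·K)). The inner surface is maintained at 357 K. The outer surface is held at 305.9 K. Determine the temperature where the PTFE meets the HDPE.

T = 320.0 K

Treat each layer as a resistance in series:
  R'_stainless steel = ln(0.00465/0.00416)/(2πk) = 0.1114/(2π·16.6) = 0.001068 m·K/W
  R'_PTFE = ln(0.00717/0.00465)/(2πk) = 0.4330/(2π·0.220) = 0.3133 m·K/W
  R'_HDPE = ln(0.00995/0.00717)/(2πk) = 0.3277/(2π·0.436) = 0.1196 m·K/W
ΣR = 0.001068 + 0.3133 + 0.1196 = 0.4340 m·K/W
Q' = ΔT/ΣR = (357 K − 305.9 K)/0.4340 = 117.7 W/m
From the inner boundary to the PTFE/HDPE interface, ΣR_partial = 0.3144 m·K/W.
T_interface = T_in − Q'·ΣR_partial = 357 K − (117.7)(0.3144) = 320.0 K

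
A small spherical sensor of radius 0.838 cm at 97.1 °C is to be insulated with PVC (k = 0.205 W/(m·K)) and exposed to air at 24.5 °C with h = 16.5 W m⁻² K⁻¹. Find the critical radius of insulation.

r_cr = 2.48 cm

For a sphere, r_cr = 2k_ins/h = 2·0.205/16.5 = 0.0248 m = 2.48 cm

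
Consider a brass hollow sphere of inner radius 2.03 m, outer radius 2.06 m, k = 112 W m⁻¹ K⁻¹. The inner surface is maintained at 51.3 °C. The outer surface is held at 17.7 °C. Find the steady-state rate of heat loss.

Q = 6590 kW

Q = 4πk·ΔT/(1/r₁ − 1/r₂) = 4π × 112 × 33.6 / (1/2.03 − 1/2.06) = 6.59×10^6 W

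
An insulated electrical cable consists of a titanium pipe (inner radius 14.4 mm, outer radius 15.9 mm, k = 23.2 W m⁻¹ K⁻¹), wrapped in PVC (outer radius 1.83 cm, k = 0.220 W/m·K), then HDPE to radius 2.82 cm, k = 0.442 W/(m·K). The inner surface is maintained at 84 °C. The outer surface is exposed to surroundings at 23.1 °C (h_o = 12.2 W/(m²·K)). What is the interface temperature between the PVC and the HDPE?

T = 75.3 °C

Resistance network (inner→outer):
  R'_titanium = ln(0.0159/0.0144)/(2πk) = 0.09909/(2π·23.2) = 6.798×10^-4 m·K/W
  R'_PVC = ln(0.0183/0.0159)/(2πk) = 0.1406/(2π·0.220) = 0.1017 m·K/W
  R'_HDPE = ln(0.0282/0.0183)/(2πk) = 0.4324/(2π·0.442) = 0.1557 m·K/W
  R'_conv,out = 1/(2πr h) = 1/(2π·0.0282·12.2) = 0.4626 m·K/W
ΣR = 6.798×10^-4 + 0.1017 + 0.1557 + 0.4626 = 0.7207 m·K/W
Q' = ΔT/ΣR = (84 °C − 23.1 °C)/0.7207 = 84.50 W/m
From the inner boundary to the PVC/HDPE interface, ΣR_partial = 0.1024 m·K/W.
T_interface = T_in − Q'·ΣR_partial = 84 °C − (84.50)(0.1024) = 75.3 °C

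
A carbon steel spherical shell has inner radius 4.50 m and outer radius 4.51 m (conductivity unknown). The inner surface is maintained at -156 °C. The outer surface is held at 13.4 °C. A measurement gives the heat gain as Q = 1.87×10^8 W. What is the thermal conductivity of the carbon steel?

ΣR = ΔT/Q = |-156 − 13.4|/1.87×10^8 = 9.059×10^-7 K/W
(1/r₁−1/r₂)/(4πk) = 9.059×10^-7 ⇒ k = 4.927×10^-4/(4π·9.059×10^-7) = 43.3 W/m·K

k = 43.3 W/m·K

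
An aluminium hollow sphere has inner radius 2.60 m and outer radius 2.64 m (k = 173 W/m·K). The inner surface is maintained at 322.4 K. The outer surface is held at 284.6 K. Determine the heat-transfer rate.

Q = 4πk·ΔT/(1/r₁ − 1/r₂) = 4π × 173 × 37.8 / (1/2.60 − 1/2.64) = 1.41×10^7 W

Q = 1.41×10^7 W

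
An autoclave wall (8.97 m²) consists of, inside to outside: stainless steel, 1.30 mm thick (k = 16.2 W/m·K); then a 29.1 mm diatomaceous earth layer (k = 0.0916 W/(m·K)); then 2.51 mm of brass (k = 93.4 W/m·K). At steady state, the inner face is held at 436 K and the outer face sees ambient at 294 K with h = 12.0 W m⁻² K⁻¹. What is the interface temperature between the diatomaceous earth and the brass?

Series thermal resistances, inner to outer:
  R_stainless steel = L/(kA) = 0.00130/(16.2·8.97) = 8.946×10^-6 K/W
  R_diatomaceous earth = L/(kA) = 0.0291/(0.0916·8.97) = 0.03542 K/W
  R_brass = L/(kA) = 0.00251/(93.4·8.97) = 2.996×10^-6 K/W
  R_conv,out = 1/(hA) = 1/(12.0·8.97) = 0.009290 K/W
ΣR = 8.946×10^-6 + 0.03542 + 2.996×10^-6 + 0.009290 = 0.04472 K/W
Q = ΔT/ΣR = (436 K − 294 K)/0.04472 = 3175 W
From the inner boundary to the diatomaceous earth/brass interface, ΣR_partial = 0.03543 K/W.
T_interface = T_in − Q·ΣR_partial = 436 K − (3175)(0.03543) = 323.5 K

T = 323.5 K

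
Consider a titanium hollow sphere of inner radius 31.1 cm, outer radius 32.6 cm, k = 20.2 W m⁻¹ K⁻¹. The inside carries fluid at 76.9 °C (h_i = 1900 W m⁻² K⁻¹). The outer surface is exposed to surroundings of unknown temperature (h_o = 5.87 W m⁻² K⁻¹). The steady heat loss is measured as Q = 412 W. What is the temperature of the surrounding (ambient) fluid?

T_out = 23.9 °C

Series resistances:
  R_conv,in = 1/(4πr²h) = 1/(4π·0.311²·1900) = 4.330×10^-4 K/W
  R_titanium = (1/0.311 − 1/0.326)/(4πk) = 0.1479/(4π·20.2) = 5.828×10^-4 K/W
  R_conv,out = 1/(4πr²h) = 1/(4π·0.326²·5.87) = 0.1276 K/W
ΣR = 0.1286 K/W
ΔT = Q·ΣR = 412 × 0.1286 = 52.98 K
Heat flows outward, so T_out = T_in − ΔT = 76.9 − 52.98 = 23.9 °C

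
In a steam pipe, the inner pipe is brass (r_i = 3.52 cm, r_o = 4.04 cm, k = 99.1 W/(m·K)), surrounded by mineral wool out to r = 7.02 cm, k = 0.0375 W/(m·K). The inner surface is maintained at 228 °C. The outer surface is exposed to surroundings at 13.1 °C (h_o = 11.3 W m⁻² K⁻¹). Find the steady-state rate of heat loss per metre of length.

Treat each layer as a resistance in series:
  R'_brass = ln(0.0404/0.0352)/(2πk) = 0.1378/(2π·99.1) = 2.213×10^-4 m·K/W
  R'_mineral wool = ln(0.0702/0.0404)/(2πk) = 0.5525/(2π·0.0375) = 2.345 m·K/W
  R'_conv,out = 1/(2πr h) = 1/(2π·0.0702·11.3) = 0.2006 m·K/W
ΣR = 2.213×10^-4 + 2.345 + 0.2006 = 2.546 m·K/W
Q' = ΔT/ΣR = (228 °C − 13.1 °C)/2.546 = 84.4 W/m

Q' = 84.4 W/m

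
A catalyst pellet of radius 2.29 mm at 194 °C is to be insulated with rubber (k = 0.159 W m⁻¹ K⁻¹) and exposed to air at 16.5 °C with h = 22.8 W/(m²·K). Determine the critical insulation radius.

For a sphere, r_cr = 2k_ins/h = 2·0.159/22.8 = 0.0139 m = 1.39 cm

r_cr = 1.39 cm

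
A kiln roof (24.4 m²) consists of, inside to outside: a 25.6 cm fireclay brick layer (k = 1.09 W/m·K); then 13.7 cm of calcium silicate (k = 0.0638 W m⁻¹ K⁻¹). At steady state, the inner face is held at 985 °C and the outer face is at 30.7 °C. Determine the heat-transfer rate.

Q = 9770 W

Series thermal resistances, inner to outer:
  R_fireclay brick = L/(kA) = 0.256/(1.09·24.4) = 0.009626 K/W
  R_calcium silicate = L/(kA) = 0.137/(0.0638·24.4) = 0.08801 K/W
ΣR = 0.009626 + 0.08801 = 0.09764 K/W
Q = ΔT/ΣR = (985 °C − 30.7 °C)/0.09764 = 9770 W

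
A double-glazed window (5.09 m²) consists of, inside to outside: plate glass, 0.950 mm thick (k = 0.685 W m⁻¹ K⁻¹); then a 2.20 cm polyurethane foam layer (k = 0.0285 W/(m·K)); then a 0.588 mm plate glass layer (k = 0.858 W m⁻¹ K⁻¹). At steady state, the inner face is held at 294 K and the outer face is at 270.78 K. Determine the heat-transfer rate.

Q = 153 W

Series thermal resistances, inner to outer:
  R_plate glass = L/(kA) = 9.50×10^-4/(0.685·5.09) = 2.725×10^-4 K/W
  R_polyurethane foam = L/(kA) = 0.0220/(0.0285·5.09) = 0.1517 K/W
  R_plate glass = L/(kA) = 5.88×10^-4/(0.858·5.09) = 1.346×10^-4 K/W
ΣR = 2.725×10^-4 + 0.1517 + 1.346×10^-4 = 0.1521 K/W
Q = ΔT/ΣR = (294 K − 270.78 K)/0.1521 = 153 W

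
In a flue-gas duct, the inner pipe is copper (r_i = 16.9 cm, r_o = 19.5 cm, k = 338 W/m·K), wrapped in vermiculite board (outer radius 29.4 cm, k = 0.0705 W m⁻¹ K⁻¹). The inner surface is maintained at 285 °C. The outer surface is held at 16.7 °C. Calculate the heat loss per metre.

Resistance network (inner→outer):
  R'_copper = ln(0.195/0.169)/(2πk) = 0.1431/(2π·338) = 6.738×10^-5 m·K/W
  R'_vermiculite board = ln(0.294/0.195)/(2πk) = 0.4106/(2π·0.0705) = 0.9269 m·K/W
ΣR = 6.738×10^-5 + 0.9269 = 0.9270 m·K/W
Q' = ΔT/ΣR = (285 °C − 16.7 °C)/0.9270 = 289 W/m

Q' = 289 W/m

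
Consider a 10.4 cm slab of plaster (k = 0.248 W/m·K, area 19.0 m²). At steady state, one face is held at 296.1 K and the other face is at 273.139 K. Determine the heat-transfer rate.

Q = 1040 W

Q = kA·ΔT/L = 0.248 × 19.0 × |296.1 K − 273.139 K| / 0.104 = 1040 W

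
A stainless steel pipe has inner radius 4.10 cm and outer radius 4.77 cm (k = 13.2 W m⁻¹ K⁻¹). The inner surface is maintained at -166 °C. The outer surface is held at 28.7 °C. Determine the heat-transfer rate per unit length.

Q' = 2πk·ΔT/ln(r₂/r₁) = 2π × 13.2 × 194.7 / ln(0.0477/0.0410) = 1.07×10^5 W/m

Q' = 1.07×10^5 W/m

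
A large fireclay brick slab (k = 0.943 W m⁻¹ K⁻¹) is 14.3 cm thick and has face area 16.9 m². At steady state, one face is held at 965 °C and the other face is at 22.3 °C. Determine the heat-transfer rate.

Q = 105 kW

Q = kA·ΔT/L = 0.943 × 16.9 × |965 °C − 22.3 °C| / 0.143 = 1.05×10^5 W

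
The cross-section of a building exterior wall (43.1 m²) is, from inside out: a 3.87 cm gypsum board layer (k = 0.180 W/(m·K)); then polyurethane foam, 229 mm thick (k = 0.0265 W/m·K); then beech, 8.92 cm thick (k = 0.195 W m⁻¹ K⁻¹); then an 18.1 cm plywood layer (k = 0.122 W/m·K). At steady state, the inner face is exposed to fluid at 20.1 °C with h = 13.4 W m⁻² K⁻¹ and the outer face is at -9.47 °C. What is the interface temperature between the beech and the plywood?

Treat each layer as a resistance in series:
  R_conv,in = 1/(hA) = 1/(13.4·43.1) = 0.001731 K/W
  R_gypsum board = L/(kA) = 0.0387/(0.180·43.1) = 0.004988 K/W
  R_polyurethane foam = L/(kA) = 0.229/(0.0265·43.1) = 0.2005 K/W
  R_beech = L/(kA) = 0.0892/(0.195·43.1) = 0.01061 K/W
  R_plywood = L/(kA) = 0.181/(0.122·43.1) = 0.03442 K/W
ΣR = 0.001731 + 0.004988 + 0.2005 + 0.01061 + 0.03442 = 0.2522 K/W
Q = ΔT/ΣR = (20.1 °C − -9.47 °C)/0.2522 = 117.2 W
From the inner boundary to the beech/plywood interface, ΣR_partial = 0.2178 K/W.
T_interface = T_in − Q·ΣR_partial = 20.1 °C − (117.2)(0.2178) = -5.43 °C

T = -5.43 °C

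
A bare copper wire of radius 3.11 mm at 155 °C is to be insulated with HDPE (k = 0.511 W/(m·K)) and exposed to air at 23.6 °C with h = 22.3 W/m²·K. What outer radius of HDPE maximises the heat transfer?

r_cr = 2.29 cm

For a cylinder, r_cr = k_ins/h = 0.511/22.3 = 0.0229 m = 2.29 cm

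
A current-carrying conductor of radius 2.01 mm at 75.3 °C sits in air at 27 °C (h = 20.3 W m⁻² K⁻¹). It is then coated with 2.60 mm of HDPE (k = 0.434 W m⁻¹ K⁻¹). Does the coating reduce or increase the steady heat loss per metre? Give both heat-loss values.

increases: 12.4 → 24.1 W/m

Critical radius for a cylinder: r_cr = k/h = 0.0214 m = 2.14 cm.
Outer radius after coating: r₂ = 0.00201 + 0.00260 = 0.00461 m.
Since r₁ < r_cr and r₂ ≤ r_cr, the coating moves toward the maximum at r_cr — heat loss rises.
Bare: R = 1/(2πr₁h) = 3.901 m·K/W; Q = 48.3/3.901 = 12.4 W/m.
Coated: R = R_cond + R_conv = 2.005 m·K/W; Q = 48.3/2.005 = 24.1 W/m.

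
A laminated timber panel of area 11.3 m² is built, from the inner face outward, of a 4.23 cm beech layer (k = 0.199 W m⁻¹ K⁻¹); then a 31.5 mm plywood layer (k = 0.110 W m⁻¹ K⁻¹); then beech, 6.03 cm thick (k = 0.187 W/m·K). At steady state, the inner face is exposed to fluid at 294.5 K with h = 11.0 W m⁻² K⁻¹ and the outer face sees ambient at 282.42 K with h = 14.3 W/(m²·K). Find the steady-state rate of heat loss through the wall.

Q = 139 W

Series thermal resistances, inner to outer:
  R_conv,in = 1/(hA) = 1/(11.0·11.3) = 0.008045 K/W
  R_beech = L/(kA) = 0.0423/(0.199·11.3) = 0.01881 K/W
  R_plywood = L/(kA) = 0.0315/(0.110·11.3) = 0.02534 K/W
  R_beech = L/(kA) = 0.0603/(0.187·11.3) = 0.02854 K/W
  R_conv,out = 1/(hA) = 1/(14.3·11.3) = 0.006189 K/W
ΣR = 0.008045 + 0.01881 + 0.02534 + 0.02854 + 0.006189 = 0.08692 K/W
Q = ΔT/ΣR = (294.5 K − 282.42 K)/0.08692 = 139 W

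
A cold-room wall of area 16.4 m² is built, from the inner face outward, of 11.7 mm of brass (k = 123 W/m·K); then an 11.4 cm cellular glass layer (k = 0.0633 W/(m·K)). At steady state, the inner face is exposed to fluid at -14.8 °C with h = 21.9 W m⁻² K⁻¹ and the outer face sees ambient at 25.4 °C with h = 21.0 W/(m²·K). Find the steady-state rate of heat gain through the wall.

Series thermal resistances, inner to outer:
  R_conv,in = 1/(hA) = 1/(21.9·16.4) = 0.002784 K/W
  R_brass = L/(kA) = 0.0117/(123·16.4) = 5.800×10^-6 K/W
  R_cellular glass = L/(kA) = 0.114/(0.0633·16.4) = 0.1098 K/W
  R_conv,out = 1/(hA) = 1/(21.0·16.4) = 0.002904 K/W
ΣR = 0.002784 + 5.800×10^-6 + 0.1098 + 0.002904 = 0.1155 K/W
Q = ΔT/ΣR = (-14.8 °C − 25.4 °C)/0.1155 = -348 W
(Negative Q ⇒ heat flows inward; heat gain = 348 W.)

Q = 348 W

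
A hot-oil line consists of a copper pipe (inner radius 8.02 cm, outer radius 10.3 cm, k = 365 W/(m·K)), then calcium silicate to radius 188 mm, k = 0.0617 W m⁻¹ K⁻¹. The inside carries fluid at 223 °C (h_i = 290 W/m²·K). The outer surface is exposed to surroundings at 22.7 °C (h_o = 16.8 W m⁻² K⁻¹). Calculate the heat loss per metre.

Q' = 124 W/m

Series thermal resistances, inner to outer:
  R'_conv,in = 1/(2πr h) = 1/(2π·0.0802·290) = 0.006843 m·K/W
  R'_copper = ln(0.103/0.0802)/(2πk) = 0.2502/(2π·365) = 1.091×10^-4 m·K/W
  R'_calcium silicate = ln(0.188/0.103)/(2πk) = 0.6017/(2π·0.0617) = 1.552 m·K/W
  R'_conv,out = 1/(2πr h) = 1/(2π·0.188·16.8) = 0.05039 m·K/W
ΣR = 0.006843 + 1.091×10^-4 + 1.552 + 0.05039 = 1.609 m·K/W
Q' = ΔT/ΣR = (223 °C − 22.7 °C)/1.609 = 124 W/m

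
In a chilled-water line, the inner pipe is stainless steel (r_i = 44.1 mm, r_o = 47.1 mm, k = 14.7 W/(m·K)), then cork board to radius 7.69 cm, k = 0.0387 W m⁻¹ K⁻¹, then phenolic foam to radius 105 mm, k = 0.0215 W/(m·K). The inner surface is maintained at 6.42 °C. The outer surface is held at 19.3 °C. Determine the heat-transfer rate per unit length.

Q' = 2.98 W/m

Treat each layer as a resistance in series:
  R'_stainless steel = ln(0.0471/0.0441)/(2πk) = 0.06581/(2π·14.7) = 7.126×10^-4 m·K/W
  R'_cork board = ln(0.0769/0.0471)/(2πk) = 0.4902/(2π·0.0387) = 2.016 m·K/W
  R'_phenolic foam = ln(0.105/0.0769)/(2πk) = 0.3115/(2π·0.0215) = 2.306 m·K/W
ΣR = 7.126×10^-4 + 2.016 + 2.306 = 4.323 m·K/W
Q' = ΔT/ΣR = (6.42 °C − 19.3 °C)/4.323 = -2.98 W/m
(Negative Q' ⇒ heat flows inward; heat gain = 2.98 W/m.)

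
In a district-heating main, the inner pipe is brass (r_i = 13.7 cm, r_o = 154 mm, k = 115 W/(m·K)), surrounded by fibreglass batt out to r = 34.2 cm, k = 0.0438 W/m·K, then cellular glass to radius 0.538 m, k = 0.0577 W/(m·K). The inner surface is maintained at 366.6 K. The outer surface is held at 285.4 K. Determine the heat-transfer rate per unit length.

Q' = 19.6 W/m

Treat each layer as a resistance in series:
  R'_brass = ln(0.154/0.137)/(2πk) = 0.1170/(2π·115) = 1.619×10^-4 m·K/W
  R'_fibreglass batt = ln(0.342/0.154)/(2πk) = 0.7979/(2π·0.0438) = 2.899 m·K/W
  R'_cellular glass = ln(0.538/0.342)/(2πk) = 0.4530/(2π·0.0577) = 1.250 m·K/W
ΣR = 1.619×10^-4 + 2.899 + 1.250 = 4.149 m·K/W
Q' = ΔT/ΣR = (366.6 K − 285.4 K)/4.149 = 19.6 W/m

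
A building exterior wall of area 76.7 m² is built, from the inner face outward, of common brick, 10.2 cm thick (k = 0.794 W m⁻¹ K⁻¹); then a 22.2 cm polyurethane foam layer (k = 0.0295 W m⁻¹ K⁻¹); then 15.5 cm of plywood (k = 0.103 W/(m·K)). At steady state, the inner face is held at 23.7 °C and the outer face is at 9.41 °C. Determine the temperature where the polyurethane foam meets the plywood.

Treat each layer as a resistance in series:
  R_common brick = L/(kA) = 0.102/(0.794·76.7) = 0.001675 K/W
  R_polyurethane foam = L/(kA) = 0.222/(0.0295·76.7) = 0.09812 K/W
  R_plywood = L/(kA) = 0.155/(0.103·76.7) = 0.01962 K/W
ΣR = 0.001675 + 0.09812 + 0.01962 = 0.1194 K/W
Q = ΔT/ΣR = (23.7 °C − 9.41 °C)/0.1194 = 119.7 W
From the inner boundary to the polyurethane foam/plywood interface, ΣR_partial = 0.09979 K/W.
T_interface = T_in − Q·ΣR_partial = 23.7 °C − (119.7)(0.09979) = 11.8 °C

T = 11.8 °C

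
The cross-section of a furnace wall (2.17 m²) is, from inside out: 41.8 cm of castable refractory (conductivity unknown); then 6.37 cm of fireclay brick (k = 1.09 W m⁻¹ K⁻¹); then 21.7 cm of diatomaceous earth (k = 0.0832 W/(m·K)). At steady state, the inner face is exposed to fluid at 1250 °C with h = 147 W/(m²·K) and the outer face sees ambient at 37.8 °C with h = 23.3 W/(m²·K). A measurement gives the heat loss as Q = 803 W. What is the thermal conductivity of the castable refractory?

k = 0.747 W/m·K

ΣR = ΔT/Q = |1250 − 37.8|/803 = 1.510 K/W
Known resistances:
  R_conv,in = 1/(hA) = 1/(147·2.17) = 0.003135 K/W
  R_fireclay brick = L/(kA) = 0.0637/(1.09·2.17) = 0.02693 K/W
  R_diatomaceous earth = L/(kA) = 0.217/(0.0832·2.17) = 1.202 K/W
  R_conv,out = 1/(hA) = 1/(23.3·2.17) = 0.01978 K/W
R_castable refractory = ΣR − ΣR_known = 1.510 − 1.252 = 0.2580 K/W
L/(kA) = 0.2580 ⇒ k = 0.418/(0.2580·2.17) = 0.747 W/m·K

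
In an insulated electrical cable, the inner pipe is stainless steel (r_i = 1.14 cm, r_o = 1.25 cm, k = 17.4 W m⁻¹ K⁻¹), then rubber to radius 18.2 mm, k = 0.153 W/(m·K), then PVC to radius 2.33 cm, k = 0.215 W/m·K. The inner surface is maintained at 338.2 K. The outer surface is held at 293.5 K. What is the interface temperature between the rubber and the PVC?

T = 307.7 K

Resistance network (inner→outer):
  R'_stainless steel = ln(0.0125/0.0114)/(2πk) = 0.09212/(2π·17.4) = 8.426×10^-4 m·K/W
  R'_rubber = ln(0.0182/0.0125)/(2πk) = 0.3757/(2π·0.153) = 0.3908 m·K/W
  R'_PVC = ln(0.0233/0.0182)/(2πk) = 0.2470/(2π·0.215) = 0.1829 m·K/W
ΣR = 8.426×10^-4 + 0.3908 + 0.1829 = 0.5745 m·K/W
Q' = ΔT/ΣR = (338.2 K − 293.5 K)/0.5745 = 77.81 W/m
From the inner boundary to the rubber/PVC interface, ΣR_partial = 0.3916 m·K/W.
T_interface = T_in − Q'·ΣR_partial = 338.2 K − (77.81)(0.3916) = 307.7 K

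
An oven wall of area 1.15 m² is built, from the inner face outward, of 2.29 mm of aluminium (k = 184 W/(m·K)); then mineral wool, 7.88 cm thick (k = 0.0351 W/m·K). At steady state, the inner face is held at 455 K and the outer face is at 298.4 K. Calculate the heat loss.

Q = 80.2 W

Resistance network (inner→outer):
  R_aluminium = L/(kA) = 0.00229/(184·1.15) = 1.082×10^-5 K/W
  R_mineral wool = L/(kA) = 0.0788/(0.0351·1.15) = 1.952 K/W
ΣR = 1.082×10^-5 + 1.952 = 1.952 K/W
Q = ΔT/ΣR = (455 K − 298.4 K)/1.952 = 80.2 W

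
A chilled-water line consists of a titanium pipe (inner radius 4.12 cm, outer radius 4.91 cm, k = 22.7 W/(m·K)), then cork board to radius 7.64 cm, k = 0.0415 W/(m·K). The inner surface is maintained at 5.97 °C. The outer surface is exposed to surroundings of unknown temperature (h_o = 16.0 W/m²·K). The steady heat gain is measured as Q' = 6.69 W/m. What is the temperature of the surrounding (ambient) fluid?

T_out = 18.2 °C

Series resistances:
  R'_titanium = ln(0.0491/0.0412)/(2πk) = 0.1754/(2π·22.7) = 0.001230 m·K/W
  R'_cork board = ln(0.0764/0.0491)/(2πk) = 0.4421/(2π·0.0415) = 1.696 m·K/W
  R'_conv,out = 1/(2πr h) = 1/(2π·0.0764·16.0) = 0.1302 m·K/W
ΣR = 1.827 m·K/W
ΔT = Q'·ΣR = 6.69 × 1.827 = 12.22 K
Heat flows inward, so T_out = T_in + ΔT = 5.97 + 12.22 = 18.2 °C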